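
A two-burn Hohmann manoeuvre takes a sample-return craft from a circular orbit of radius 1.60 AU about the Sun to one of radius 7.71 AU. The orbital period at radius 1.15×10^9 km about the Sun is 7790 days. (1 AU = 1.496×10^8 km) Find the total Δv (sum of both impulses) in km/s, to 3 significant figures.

Δv = 11.2 km/s

From Kepler's third law T² = 4π²r³/μ at r = 1.15×10^9 km, T = 7790 days = 7790 × 86400 s = 6.73056×10^8 s: μ = 4π²r³/T² = 1.32541×10^11 km³/s².
In km: r₁ = 1.60 × 1.496×10^8 = 2.3936×10^8 km; r₂ = 7.71 × 1.496×10^8 = 1.153416×10^9 km.
Transfer-ellipse semi-major axis a_t = (r₁ + r₂)/2 = (2.3936×10^8 + 1.153416×10^9)/2 = 6.96388×10^8 km.
Circular speed at r₁: v₁ = √(μ/r₁) = √(1.32541×10^11/2.3936×10^8) = 23.5315 km/s.
On the transfer ellipse at r₁, v² = μ(2/r − 1/a) gives v_p = √[μ(2/r₁ − 1/a_t)] = 30.2843 km/s.
First burn Δv₁ = |v_p − v₁| = 6.753 km/s.
At r₂, v₂ = √(μ/r₂) = 10.72 km/s.
Transfer-orbit speed at r₂: v_a = √[μ(2/r₂ − 1/a_t)] = 6.285 km/s.
Second burn Δv₂ = |v₂ − v_a| = 4.435 km/s.
Total Δv = Δv₁ + Δv₂ = 11.19 km/s.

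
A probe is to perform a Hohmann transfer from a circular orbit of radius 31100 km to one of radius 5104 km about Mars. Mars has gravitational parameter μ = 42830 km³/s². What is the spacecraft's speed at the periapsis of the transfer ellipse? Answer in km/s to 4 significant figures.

v = 3.797 km/s

The Hohmann ellipse has a_t = (r₁ + r₂)/2 = 18102 km.
At periapsis, r = 5104 km.
Applying v² = μ(2/r − 1/a_t): v = 3.797 km/s.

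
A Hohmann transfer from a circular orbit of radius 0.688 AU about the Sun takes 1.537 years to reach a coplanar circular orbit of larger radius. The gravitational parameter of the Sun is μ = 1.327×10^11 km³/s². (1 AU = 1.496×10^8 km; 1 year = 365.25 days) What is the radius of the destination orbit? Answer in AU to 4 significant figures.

r₂ = 3.540 AU

In km: r₁ = 0.688 × 1.496×10^8 = 1.029248×10^8 km.
Transfer time t = 1.537 years × 365.25 × 86400 s = 4.85040312×10^7 s, and t = π√(a_t³/μ).
So a_t = (μ t²/π²)^(1/3) = (1.327×10^11 × (4.85040312×10^7)² / π²)^(1/3) = 3.1626×10^8 km.
Since a_t = (r₁ + r₂)/2, r₂ = 2a_t − r₁ = 2×3.1626×10^8 − 1.029248×10^8 = 5.295952×10^8 km.
In AU: r₂ = 5.295952×10^8 / 1.496×10^8 = 3.540 AU.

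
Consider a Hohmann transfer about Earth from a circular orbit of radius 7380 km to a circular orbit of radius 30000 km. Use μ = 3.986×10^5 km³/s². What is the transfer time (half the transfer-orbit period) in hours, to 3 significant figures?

The Hohmann ellipse has a_t = (r₁ + r₂)/2 = 18690 km.
By Kepler's third law the transfer-orbit period is T = 2π√(a_t³/μ), so t = T/2 = 12710 s.
Converting: 12710 s ÷ 3600 s/hour = 3.53 hours.

t = 3.53 hours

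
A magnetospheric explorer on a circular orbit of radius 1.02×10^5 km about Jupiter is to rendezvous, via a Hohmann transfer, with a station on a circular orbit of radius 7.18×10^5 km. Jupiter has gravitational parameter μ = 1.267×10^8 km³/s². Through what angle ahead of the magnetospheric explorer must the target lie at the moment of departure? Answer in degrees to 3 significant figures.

φ = 102°

The Hohmann ellipse has a_t = (r₁ + r₂)/2 = 4.100×10^5 km.
Transfer time t = π√(a_t³/μ) = 73272 s.
Target angular speed ω₂ = √(μ/r₂³) = 1.8501×10^-5 rad/s.
Angle swept by the target during transfer: ω₂·t = 1.3556 rad = 77.67°.
Arrival is 180° from departure on the ellipse, so φ = 180° − 77.67° = 102°.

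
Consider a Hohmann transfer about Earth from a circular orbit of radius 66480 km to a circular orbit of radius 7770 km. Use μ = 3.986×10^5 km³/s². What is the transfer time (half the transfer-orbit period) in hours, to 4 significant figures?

t = 9.887 hours

Semi-major axis of the transfer orbit: a_t = (66480 + 7770)/2 = 37125 km.
Half the transfer-orbit period gives t = π√(a_t³/μ) = 35594 s.
Converting: 35594 s ÷ 3600 s/hour = 9.887 hours.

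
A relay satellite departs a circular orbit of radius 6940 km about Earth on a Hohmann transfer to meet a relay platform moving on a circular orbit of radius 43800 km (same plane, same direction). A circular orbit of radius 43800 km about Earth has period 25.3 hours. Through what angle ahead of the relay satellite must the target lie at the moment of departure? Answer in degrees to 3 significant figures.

φ = 101°

From Kepler's third law T² = 4π²r³/μ at r = 43800 km, T = 25.3 hours = 25.3 × 3600 s = 91080 s: μ = 4π²r³/T² = 3.99886×10^5 km³/s².
Semi-major axis of the transfer orbit: a_t = (6940 + 43800)/2 = 25370 km.
Transfer time t = π√(a_t³/μ) = 20080 s.
Target angular speed ω₂ = √(μ/r₂³) = 6.899×10^-5 rad/s.
Angle swept by the target during transfer: ω₂·t = 1.385 rad = 79.35°.
Arrival is 180° from departure on the ellipse, so φ = 180° − 79.35° = 101°.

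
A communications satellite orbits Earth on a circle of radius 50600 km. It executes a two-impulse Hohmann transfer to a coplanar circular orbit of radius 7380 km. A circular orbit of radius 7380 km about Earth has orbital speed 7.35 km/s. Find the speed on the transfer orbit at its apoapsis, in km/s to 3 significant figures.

From the circular-orbit relation v² = μ/r at r = 7380 km: μ = v²r = (7.35)² × 7380 = 3.98686×10^5 km³/s².
Semi-major axis of the transfer orbit: a_t = (50600 + 7380)/2 = 28990 km.
The apoapsis of the transfer ellipse is at r = 50600 km.
From the vis-viva equation, v = √[μ(2/r − 1/a_t)] = 1.416 km/s.

v = 1.42 km/s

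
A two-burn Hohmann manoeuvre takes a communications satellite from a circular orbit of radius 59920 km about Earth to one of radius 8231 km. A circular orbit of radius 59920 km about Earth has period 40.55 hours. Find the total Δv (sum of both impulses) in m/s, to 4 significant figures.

From Kepler's third law T² = 4π²r³/μ at r = 59920 km, T = 40.55 hours = 40.55 × 3600 s = 1.4598×10^5 s: μ = 4π²r³/T² = 3.98555×10^5 km³/s².
Transfer-ellipse semi-major axis a_t = (r₁ + r₂)/2 = (59920 + 8231)/2 = 34075.5 km.
At r₁ the circular-orbit speed is v₁ = √(μ/r₁) = 2.579 km/s.
On the transfer ellipse at r₁, v² = μ(2/r − 1/a) gives v_a = √[μ(2/r₁ − 1/a_t)] = 1.268 km/s.
First burn Δv₁ = |v_a − v₁| = 1.311 km/s.
Circular speed at r₂: v₂ = √(μ/r₂) = 6.9585 km/s.
Transfer-orbit speed at r₂: v_p = √[μ(2/r₂ − 1/a_t)] = 9.2275 km/s.
Second burn Δv₂ = |v₂ − v_p| = 2.269 km/s.
Total Δv = Δv₁ + Δv₂ = 3.580 km/s.

Δv = 3580 m/s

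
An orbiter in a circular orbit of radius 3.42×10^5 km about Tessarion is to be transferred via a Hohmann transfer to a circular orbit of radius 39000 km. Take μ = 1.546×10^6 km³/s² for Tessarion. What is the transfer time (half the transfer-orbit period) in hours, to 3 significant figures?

t = 58.4 hours

Transfer-ellipse semi-major axis a_t = (r₁ + r₂)/2 = (3.420×10^5 + 39000)/2 = 1.905×10^5 km.
Transfer time t = π√(a_t³/μ) = π√((1.905×10^5)³ / 1.546×10^6) = 2.101×10^5 s.
Converting: 2.101×10^5 s ÷ 3600 s/hour = 58.4 hours.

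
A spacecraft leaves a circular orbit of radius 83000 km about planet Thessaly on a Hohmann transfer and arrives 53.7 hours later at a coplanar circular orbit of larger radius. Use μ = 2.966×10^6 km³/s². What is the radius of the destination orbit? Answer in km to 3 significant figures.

Transfer time t = 53.7 hours = 1.9332×10^5 s, and t = π√(a_t³/μ).
So a_t = (μ t²/π²)^(1/3) = (2.966×10^6 × (1.9332×10^5)² / π²)^(1/3) = 2.2395×10^5 km.
Since a_t = (r₁ + r₂)/2, r₂ = 2a_t − r₁ = 2×2.2395×10^5 − 83000 = 3.649×10^5 km.

r₂ = 3.65×10^5 km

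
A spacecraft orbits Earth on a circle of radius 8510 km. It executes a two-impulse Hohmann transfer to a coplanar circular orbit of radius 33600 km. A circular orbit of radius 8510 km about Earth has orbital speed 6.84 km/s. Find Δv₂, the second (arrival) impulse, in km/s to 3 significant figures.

From the circular-orbit relation v² = μ/r at r = 8510 km: μ = v²r = (6.84)² × 8510 = 3.98145×10^5 km³/s².
Transfer-ellipse semi-major axis a_t = (r₁ + r₂)/2 = (8510 + 33600)/2 = 21055 km.
On the circular orbit at r = 33600 km, v_c = √(μ/r) = 3.442 km/s.
Vis-viva on the transfer ellipse at r = 33600 km gives v_t = √[μ(2/r − 1/a_t)] = 2.188 km/s.
Δv₂ = |v_t − v_c| = |2.188 − 3.442| = 1.254 km/s.

Δv₂ = 1.25 km/s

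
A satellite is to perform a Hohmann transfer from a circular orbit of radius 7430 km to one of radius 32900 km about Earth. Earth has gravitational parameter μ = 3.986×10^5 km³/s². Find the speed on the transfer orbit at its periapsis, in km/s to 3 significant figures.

Transfer-ellipse semi-major axis a_t = (r₁ + r₂)/2 = (7430 + 32900)/2 = 20165 km.
The periapsis of the transfer ellipse is at r = 7430 km.
Applying v² = μ(2/r − 1/a_t): v = 9.356 km/s.

v = 9.36 km/s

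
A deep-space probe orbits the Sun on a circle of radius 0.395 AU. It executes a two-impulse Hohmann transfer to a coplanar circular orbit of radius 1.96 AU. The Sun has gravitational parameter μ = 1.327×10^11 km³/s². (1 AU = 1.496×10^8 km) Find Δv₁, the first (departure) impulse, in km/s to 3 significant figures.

Δv₁ = 13.8 km/s

In km: r₁ = 0.395 × 1.496×10^8 = 5.9092×10^7 km; r₂ = 1.96 × 1.496×10^8 = 2.93216×10^8 km.
Transfer-ellipse semi-major axis a_t = (r₁ + r₂)/2 = (5.9092×10^7 + 2.93216×10^8)/2 = 1.76154×10^8 km.
Circular speed at r = 5.9092×10^7 km: v_c = √(μ/r) = 47.39 km/s.
Transfer-orbit speed at the same r (vis-viva, a = a_t): v_t = √[μ(2/r − 1/a_t)] = 61.14 km/s.
Δv₁ = |v_t − v_c| = |61.14 − 47.39| = 13.75 km/s.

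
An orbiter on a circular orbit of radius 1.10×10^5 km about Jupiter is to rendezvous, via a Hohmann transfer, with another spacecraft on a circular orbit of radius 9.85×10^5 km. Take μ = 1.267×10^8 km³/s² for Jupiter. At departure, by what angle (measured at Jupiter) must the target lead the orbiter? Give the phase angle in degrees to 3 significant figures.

Transfer-ellipse semi-major axis a_t = (r₁ + r₂)/2 = (1.100×10^5 + 9.850×10^5)/2 = 5.475×10^5 km.
The half-period of the transfer ellipse is t = π√(a_t³/μ) = 1.1307×10^5 s.
Target angular speed ω₂ = √(μ/r₂³) = 1.1514×10^-5 rad/s.
Angle swept by the target during transfer: ω₂·t = 1.3019 rad = 74.59°.
The orbiter traverses 180° on the transfer ellipse, so the target must lead by 180° − 74.59° = 105°.

φ = 105°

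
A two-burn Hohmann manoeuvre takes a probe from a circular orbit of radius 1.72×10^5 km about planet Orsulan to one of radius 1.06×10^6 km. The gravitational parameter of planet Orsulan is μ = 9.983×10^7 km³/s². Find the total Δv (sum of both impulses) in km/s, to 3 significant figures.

Δv = 12.1 km/s

Transfer-ellipse semi-major axis a_t = (r₁ + r₂)/2 = (1.720×10^5 + 1.060×10^6)/2 = 6.160×10^5 km.
Circular speed at r₁: v₁ = √(μ/r₁) = √(9.983×10^7/1.720×10^5) = 24.092 km/s.
On the transfer ellipse at r₁, v² = μ(2/r − 1/a) gives v_p = √[μ(2/r₁ − 1/a_t)] = 31.603 km/s.
First burn Δv₁ = |v_p − v₁| = 7.511 km/s.
At r₂, v₂ = √(μ/r₂) = 9.705 km/s.
Transfer-orbit speed at r₂: v_a = √[μ(2/r₂ − 1/a_t)] = 5.128 km/s.
Second burn Δv₂ = |v₂ − v_a| = 4.577 km/s.
Δv = Δv₁ + Δv₂ = 7.511 + 4.577 = 12.09 km/s.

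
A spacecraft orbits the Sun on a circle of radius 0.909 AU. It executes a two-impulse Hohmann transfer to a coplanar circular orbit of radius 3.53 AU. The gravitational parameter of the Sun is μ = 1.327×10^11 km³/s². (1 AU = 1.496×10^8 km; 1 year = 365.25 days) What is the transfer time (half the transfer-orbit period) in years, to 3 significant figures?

t = 1.65 years

In km: r₁ = 0.909 × 1.496×10^8 = 1.359864×10^8 km; r₂ = 3.53 × 1.496×10^8 = 5.28088×10^8 km.
The Hohmann ellipse has a_t = (r₁ + r₂)/2 = 3.320372×10^8 km.
By Kepler's third law the transfer-orbit period is T = 2π√(a_t³/μ), so t = T/2 = 5.218×10^7 s.
Converting: 5.218×10^7 s ÷ 3.15576×10^7 s/year (365.25 × 86400) = 1.65 years.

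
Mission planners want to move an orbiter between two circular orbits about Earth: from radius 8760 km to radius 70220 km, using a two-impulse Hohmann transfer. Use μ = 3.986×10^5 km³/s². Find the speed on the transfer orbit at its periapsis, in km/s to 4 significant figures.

The Hohmann ellipse has a_t = (r₁ + r₂)/2 = 39490 km.
The periapsis of the transfer ellipse is at r = 8760 km.
Vis-viva: v = √[μ(2/r − 1/a_t)] = √[3.986×10^5 × (2/8760 − 1/39490)] = 8.995 km/s.

v = 8.995 km/s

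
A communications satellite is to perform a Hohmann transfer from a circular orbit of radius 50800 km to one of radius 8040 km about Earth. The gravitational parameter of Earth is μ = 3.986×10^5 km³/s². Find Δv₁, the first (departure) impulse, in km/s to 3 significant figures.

Δv₁ = 1.34 km/s

The Hohmann ellipse has a_t = (r₁ + r₂)/2 = 29420 km.
On the circular orbit at r = 50800 km, v_c = √(μ/r) = 2.801 km/s.
Transfer-orbit speed at the same r (vis-viva, a = a_t): v_t = √[μ(2/r − 1/a_t)] = 1.464 km/s.
Δv₁ = |v_t − v_c| = |1.464 − 2.801| = 1.337 km/s.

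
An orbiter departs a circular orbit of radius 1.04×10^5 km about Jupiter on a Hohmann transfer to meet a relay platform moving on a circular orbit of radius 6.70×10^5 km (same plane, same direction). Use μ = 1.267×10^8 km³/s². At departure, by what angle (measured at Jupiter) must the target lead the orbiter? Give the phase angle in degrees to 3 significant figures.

φ = 101°

The Hohmann ellipse has a_t = (r₁ + r₂)/2 = 3.870×10^5 km.
Transfer time t = π√(a_t³/μ) = 67193.6 s.
The target's mean motion on its circular orbit is ω₂ = √(μ/r₂³) = 2.05247×10^-5 rad/s.
Angle swept by the target during transfer: ω₂·t = 1.3791 rad = 79.02°.
Arrival is 180° from departure on the ellipse, so φ = 180° − 79.02° = 101°.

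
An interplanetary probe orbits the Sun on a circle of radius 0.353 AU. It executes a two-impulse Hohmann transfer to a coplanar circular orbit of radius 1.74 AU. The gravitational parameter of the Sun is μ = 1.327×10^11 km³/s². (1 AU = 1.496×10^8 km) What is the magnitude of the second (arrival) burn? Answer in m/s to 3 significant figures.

Δv₂ = 9470 m/s

In km: r₁ = 0.353 × 1.496×10^8 = 5.28088×10^7 km; r₂ = 1.74 × 1.496×10^8 = 2.60304×10^8 km.
The Hohmann ellipse has a_t = (r₁ + r₂)/2 = 1.565564×10^8 km.
Circular speed at r = 2.60304×10^8 km: v_c = √(μ/r) = 22.578 km/s.
Transfer-orbit speed at the same r (vis-viva, a = a_t): v_t = √[μ(2/r − 1/a_t)] = 13.113 km/s.
Δv₂ = |v_t − v_c| = |13.113 − 22.578| = 9.465 km/s.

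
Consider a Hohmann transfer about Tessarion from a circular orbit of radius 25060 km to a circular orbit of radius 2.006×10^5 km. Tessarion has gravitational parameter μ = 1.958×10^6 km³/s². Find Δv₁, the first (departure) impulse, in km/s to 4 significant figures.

Transfer-ellipse semi-major axis a_t = (r₁ + r₂)/2 = (25060 + 2.006×10^5)/2 = 1.1283×10^5 km.
On the circular orbit at r = 25060 km, v_c = √(μ/r) = 8.8393 km/s.
Transfer-orbit speed at the same r (vis-viva, a = a_t): v_t = √[μ(2/r − 1/a_t)] = 11.786 km/s.
Δv₁ = |v_t − v_c| = |11.786 − 8.8393| = 2.947 km/s.

Δv₁ = 2.947 km/s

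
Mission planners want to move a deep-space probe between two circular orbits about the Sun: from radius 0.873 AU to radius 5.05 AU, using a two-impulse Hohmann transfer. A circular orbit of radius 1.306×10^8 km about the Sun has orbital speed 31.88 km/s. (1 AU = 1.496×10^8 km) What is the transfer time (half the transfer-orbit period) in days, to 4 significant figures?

From the circular-orbit relation v² = μ/r at r = 1.306×10^8 km: μ = v²r = (31.88)² × 1.306×10^8 = 1.32733×10^11 km³/s².
In km: r₁ = 0.873 × 1.496×10^8 = 1.306008×10^8 km; r₂ = 5.05 × 1.496×10^8 = 7.5548×10^8 km.
Semi-major axis of the transfer orbit: a_t = (1.306008×10^8 + 7.5548×10^8)/2 = 4.430404×10^8 km.
Half the transfer-orbit period gives t = π√(a_t³/μ) = 8.041×10^7 s.
Converting: 8.041×10^7 s ÷ 86400 s/day = 930.7 days.

t = 930.7 days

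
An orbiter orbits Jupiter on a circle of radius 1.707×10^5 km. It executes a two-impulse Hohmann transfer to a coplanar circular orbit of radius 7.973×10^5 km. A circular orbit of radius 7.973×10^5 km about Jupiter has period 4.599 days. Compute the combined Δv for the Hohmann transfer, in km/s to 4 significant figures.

Δv = 12.84 km/s

From Kepler's third law T² = 4π²r³/μ at r = 7.973×10^5 km, T = 4.599 days = 4.599 × 86400 s = 3.973536×10^5 s: μ = 4π²r³/T² = 1.26727×10^8 km³/s².
Transfer-ellipse semi-major axis a_t = (r₁ + r₂)/2 = (1.707×10^5 + 7.973×10^5)/2 = 4.840×10^5 km.
At r₁ the circular-orbit speed is v₁ = √(μ/r₁) = 27.247 km/s.
Transfer-orbit speed at r₁ (vis-viva equation): v_p = √[μ(2/r₁ − 1/a_t)] = 34.971 km/s.
First burn Δv₁ = |v_p − v₁| = 7.724 km/s.
At r₂, v₂ = √(μ/r₂) = 12.607 km/s.
Transfer-orbit speed at r₂: v_a = √[μ(2/r₂ − 1/a_t)] = 7.4872 km/s.
Second burn Δv₂ = |v₂ − v_a| = 5.120 km/s.
Δv = Δv₁ + Δv₂ = 7.724 + 5.120 = 12.84 km/s.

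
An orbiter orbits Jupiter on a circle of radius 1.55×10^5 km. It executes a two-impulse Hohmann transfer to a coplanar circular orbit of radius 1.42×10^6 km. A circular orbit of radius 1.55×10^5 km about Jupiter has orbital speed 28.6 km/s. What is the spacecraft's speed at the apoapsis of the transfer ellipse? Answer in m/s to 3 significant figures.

From the circular-orbit relation v² = μ/r at r = 1.55×10^5 km: μ = v²r = (28.6)² × 1.55×10^5 = 1.26784×10^8 km³/s².
Transfer-ellipse semi-major axis a_t = (r₁ + r₂)/2 = (1.550×10^5 + 1.420×10^6)/2 = 7.875×10^5 km.
The apoapsis of the transfer ellipse is at r = 1.420×10^6 km.
Applying v² = μ(2/r − 1/a_t): v = 4.192 km/s.

v = 4190 m/s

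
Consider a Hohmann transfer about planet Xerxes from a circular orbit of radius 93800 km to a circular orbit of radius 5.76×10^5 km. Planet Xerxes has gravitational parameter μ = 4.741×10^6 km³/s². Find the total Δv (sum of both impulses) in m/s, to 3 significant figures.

The Hohmann ellipse has a_t = (r₁ + r₂)/2 = 3.349×10^5 km.
At r₁ the circular-orbit speed is v₁ = √(μ/r₁) = 7.1094 km/s.
On the transfer ellipse at r₁, vis-viva equation gives v_p = √[μ(2/r₁ − 1/a_t)] = 9.3237 km/s.
First burn Δv₁ = |v_p − v₁| = 2.214 km/s.
Circular speed at r₂: v₂ = √(μ/r₂) = 2.869 km/s.
Transfer-orbit speed at r₂: v_a = √[μ(2/r₂ − 1/a_t)] = 1.518 km/s.
Second burn Δv₂ = |v₂ − v_a| = 1.351 km/s.
Total Δv = Δv₁ + Δv₂ = 3.565 km/s.

Δv = 3560 m/s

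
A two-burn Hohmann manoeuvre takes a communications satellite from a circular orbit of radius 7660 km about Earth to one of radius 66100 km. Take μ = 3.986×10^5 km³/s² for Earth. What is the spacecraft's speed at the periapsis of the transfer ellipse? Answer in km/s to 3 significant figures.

v = 9.66 km/s

Transfer-ellipse semi-major axis a_t = (r₁ + r₂)/2 = (7660 + 66100)/2 = 36880 km.
At periapsis, r = 7660 km.
Vis-viva: v = √[μ(2/r − 1/a_t)] = √[3.986×10^5 × (2/7660 − 1/36880)] = 9.657 km/s.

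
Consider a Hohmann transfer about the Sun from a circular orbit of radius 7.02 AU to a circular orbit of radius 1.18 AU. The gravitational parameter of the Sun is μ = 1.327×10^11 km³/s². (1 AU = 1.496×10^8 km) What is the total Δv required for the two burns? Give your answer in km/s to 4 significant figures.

Δv = 13.67 km/s

In km: r₁ = 7.02 × 1.496×10^8 = 1.050192×10^9 km; r₂ = 1.18 × 1.496×10^8 = 1.76528×10^8 km.
Semi-major axis of the transfer orbit: a_t = (1.050192×10^9 + 1.76528×10^8)/2 = 6.1336×10^8 km.
At r₁ the circular-orbit speed is v₁ = √(μ/r₁) = 11.24 km/s.
Transfer-orbit speed at r₁ (vis-viva equation): v_a = √[μ(2/r₁ − 1/a_t)] = 6.030 km/s.
First burn Δv₁ = |v_a − v₁| = 5.210 km/s.
At r₂, v₂ = √(μ/r₂) = 27.41755 km/s.
Transfer-orbit speed at r₂: v_p = √[μ(2/r₂ − 1/a_t)] = 35.87611 km/s.
Second burn Δv₂ = |v₂ − v_p| = 8.459 km/s.
Total Δv = Δv₁ + Δv₂ = 13.67 km/s.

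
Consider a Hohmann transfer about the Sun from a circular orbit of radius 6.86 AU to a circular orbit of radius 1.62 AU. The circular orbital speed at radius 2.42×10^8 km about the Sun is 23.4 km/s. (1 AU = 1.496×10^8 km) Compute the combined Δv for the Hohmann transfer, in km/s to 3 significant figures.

Δv = 10.7 km/s

From the circular-orbit relation v² = μ/r at r = 2.42×10^8 km: μ = v²r = (23.4)² × 2.42×10^8 = 1.32510×10^11 km³/s².
In km: r₁ = 6.86 × 1.496×10^8 = 1.026256×10^9 km; r₂ = 1.62 × 1.496×10^8 = 2.42352×10^8 km.
Transfer-ellipse semi-major axis a_t = (r₁ + r₂)/2 = (1.026256×10^9 + 2.42352×10^8)/2 = 6.34304×10^8 km.
At r₁ the circular-orbit speed is v₁ = √(μ/r₁) = 11.363 km/s.
On the transfer ellipse at r₁, vis-viva equation gives v_a = √[μ(2/r₁ − 1/a_t)] = 7.0238 km/s.
First burn Δv₁ = |v_a − v₁| = 4.339 km/s.
At r₂, v₂ = √(μ/r₂) = 23.38 km/s.
Transfer-orbit speed at r₂: v_p = √[μ(2/r₂ − 1/a_t)] = 29.74 km/s.
Second burn Δv₂ = |v₂ − v_p| = 6.360 km/s.
Total Δv = Δv₁ + Δv₂ = 10.70 km/s.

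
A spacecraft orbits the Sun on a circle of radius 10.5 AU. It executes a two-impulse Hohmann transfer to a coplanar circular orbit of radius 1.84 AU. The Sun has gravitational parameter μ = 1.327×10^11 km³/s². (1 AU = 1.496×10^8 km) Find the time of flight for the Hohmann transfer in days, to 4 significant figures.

t = 2799 days

In km: r₁ = 10.5 × 1.496×10^8 = 1.5708×10^9 km; r₂ = 1.84 × 1.496×10^8 = 2.75264×10^8 km.
The Hohmann ellipse has a_t = (r₁ + r₂)/2 = 9.23032×10^8 km.
By Kepler's third law the transfer-orbit period is T = 2π√(a_t³/μ), so t = T/2 = 2.418×10^8 s.
Converting: 2.418×10^8 s ÷ 86400 s/day = 2799 days.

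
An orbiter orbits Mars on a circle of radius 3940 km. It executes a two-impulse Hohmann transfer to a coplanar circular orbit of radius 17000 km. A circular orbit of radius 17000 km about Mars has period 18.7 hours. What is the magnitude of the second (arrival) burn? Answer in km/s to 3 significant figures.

From Kepler's third law T² = 4π²r³/μ at r = 17000 km, T = 18.7 hours = 18.7 × 3600 s = 67320 s: μ = 4π²r³/T² = 42797.5 km³/s².
Semi-major axis of the transfer orbit: a_t = (3940 + 17000)/2 = 10470 km.
On the circular orbit at r = 17000 km, v_c = √(μ/r) = 1.58666 km/s.
Vis-viva on the transfer ellipse at r = 17000 km gives v_t = √[μ(2/r − 1/a_t)] = 0.973329 km/s.
Δv₂ = |v_t − v_c| = |0.973329 − 1.58666| = 0.6133 km/s.

Δv₂ = 0.613 km/s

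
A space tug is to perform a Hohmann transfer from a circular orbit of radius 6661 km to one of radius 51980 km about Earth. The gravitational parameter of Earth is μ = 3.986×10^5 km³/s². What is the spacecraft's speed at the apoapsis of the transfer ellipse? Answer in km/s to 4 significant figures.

v = 1.320 km/s

The Hohmann ellipse has a_t = (r₁ + r₂)/2 = 29320.5 km.
At apoapsis, r = 51980 km.
Vis-viva: v = √[μ(2/r − 1/a_t)] = √[3.986×10^5 × (2/51980 − 1/29320.5)] = 1.320 km/s.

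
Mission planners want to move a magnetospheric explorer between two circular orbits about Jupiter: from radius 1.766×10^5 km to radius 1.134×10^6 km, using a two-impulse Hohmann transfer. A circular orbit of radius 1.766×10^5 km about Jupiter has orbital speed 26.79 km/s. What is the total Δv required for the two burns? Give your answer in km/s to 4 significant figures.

Δv = 13.54 km/s

From the circular-orbit relation v² = μ/r at r = 1.766×10^5 km: μ = v²r = (26.79)² × 1.766×10^5 = 1.26747×10^8 km³/s².
Semi-major axis of the transfer orbit: a_t = (1.766×10^5 + 1.134×10^6)/2 = 6.553×10^5 km.
Circular speed at r₁: v₁ = √(μ/r₁) = √(1.26747×10^8/1.766×10^5) = 26.790 km/s.
Transfer-orbit speed at r₁ (vis-viva): v_p = √[μ(2/r₁ − 1/a_t)] = 35.242 km/s.
First burn Δv₁ = |v_p − v₁| = 8.452 km/s.
At r₂, v₂ = √(μ/r₂) = 10.572 km/s.
Transfer-orbit speed at r₂: v_a = √[μ(2/r₂ − 1/a_t)] = 5.4883 km/s.
Second burn Δv₂ = |v₂ − v_a| = 5.084 km/s.
Total Δv = Δv₁ + Δv₂ = 13.54 km/s.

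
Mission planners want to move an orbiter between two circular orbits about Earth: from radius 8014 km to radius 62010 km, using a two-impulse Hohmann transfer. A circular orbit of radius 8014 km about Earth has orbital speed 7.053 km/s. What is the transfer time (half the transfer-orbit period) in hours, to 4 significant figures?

From the circular-orbit relation v² = μ/r at r = 8014 km: μ = v²r = (7.053)² × 8014 = 3.98655×10^5 km³/s².
Transfer-ellipse semi-major axis a_t = (r₁ + r₂)/2 = (8014 + 62010)/2 = 35012 km.
Transfer time t = π√(a_t³/μ) = π√((35012)³ / 3.98655×10^5) = 32597 s.
Converting: 32597 s ÷ 3600 s/hour = 9.055 hours.

t = 9.055 hours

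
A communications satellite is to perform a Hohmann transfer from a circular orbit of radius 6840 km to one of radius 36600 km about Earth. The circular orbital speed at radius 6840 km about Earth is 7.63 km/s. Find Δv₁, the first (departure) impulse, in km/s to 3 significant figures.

From the circular-orbit relation v² = μ/r at r = 6840 km: μ = v²r = (7.63)² × 6840 = 3.98204×10^5 km³/s².
Semi-major axis of the transfer orbit: a_t = (6840 + 36600)/2 = 21720 km.
Circular speed at r = 6840 km: v_c = √(μ/r) = 7.630 km/s.
Transfer-orbit speed at the same r (vis-viva, a = a_t): v_t = √[μ(2/r − 1/a_t)] = 9.905 km/s.
Δv₁ = |v_t − v_c| = |9.905 − 7.630| = 2.275 km/s.

Δv₁ = 2.27 km/s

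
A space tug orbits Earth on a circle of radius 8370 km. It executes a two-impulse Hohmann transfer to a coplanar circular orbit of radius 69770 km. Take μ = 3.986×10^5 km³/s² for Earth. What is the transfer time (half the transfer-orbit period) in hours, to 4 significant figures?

Transfer-ellipse semi-major axis a_t = (r₁ + r₂)/2 = (8370 + 69770)/2 = 39070 km.
Half the transfer-orbit period gives t = π√(a_t³/μ) = 38428 s.
Converting: 38428 s ÷ 3600 s/hour = 10.67 hours.

t = 10.67 hours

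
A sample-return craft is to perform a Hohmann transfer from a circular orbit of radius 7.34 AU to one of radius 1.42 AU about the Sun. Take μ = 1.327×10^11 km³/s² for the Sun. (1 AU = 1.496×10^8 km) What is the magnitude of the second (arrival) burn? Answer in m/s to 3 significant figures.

Δv₂ = 7360 m/s

In km: r₁ = 7.34 × 1.496×10^8 = 1.098064×10^9 km; r₂ = 1.42 × 1.496×10^8 = 2.12432×10^8 km.
Transfer-ellipse semi-major axis a_t = (r₁ + r₂)/2 = (1.098064×10^9 + 2.12432×10^8)/2 = 6.55248×10^8 km.
On the circular orbit at r = 2.12432×10^8 km, v_c = √(μ/r) = 24.9934 km/s.
Vis-viva on the transfer ellipse at r = 2.12432×10^8 km gives v_t = √[μ(2/r − 1/a_t)] = 32.3546 km/s.
Δv₂ = |v_t − v_c| = |32.3546 − 24.9934| = 7.361 km/s.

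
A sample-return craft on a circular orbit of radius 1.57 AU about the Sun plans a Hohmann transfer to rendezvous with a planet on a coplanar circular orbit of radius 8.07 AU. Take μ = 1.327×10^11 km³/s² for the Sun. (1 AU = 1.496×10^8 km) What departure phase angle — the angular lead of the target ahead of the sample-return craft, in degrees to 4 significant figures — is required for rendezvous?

In km: r₁ = 1.57 × 1.496×10^8 = 2.34872×10^8 km; r₂ = 8.07 × 1.496×10^8 = 1.207272×10^9 km.
The Hohmann ellipse has a_t = (r₁ + r₂)/2 = 7.21072×10^8 km.
The half-period of the transfer ellipse is t = π√(a_t³/μ) = 1.66987×10^8 s.
Target angular speed ω₂ = √(μ/r₂³) = 8.68416×10^-9 rad/s.
Angle swept by the target during transfer: ω₂·t = 1.45014 rad = 83.09°.
Arrival is 180° from departure on the ellipse, so φ = 180° − 83.09° = 96.91°.

φ = 96.91°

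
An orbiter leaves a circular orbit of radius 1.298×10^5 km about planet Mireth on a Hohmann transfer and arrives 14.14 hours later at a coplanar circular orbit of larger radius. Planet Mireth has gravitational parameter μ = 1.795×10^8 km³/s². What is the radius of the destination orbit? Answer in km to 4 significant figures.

r₂ = 5.926×10^5 km

Transfer time t = 14.14 hours = 50904 s, and t = π√(a_t³/μ).
So a_t = (μ t²/π²)^(1/3) = (1.795×10^8 × (50904)² / π²)^(1/3) = 3.6121×10^5 km.
Since a_t = (r₁ + r₂)/2, r₂ = 2a_t − r₁ = 2×3.6121×10^5 − 1.298×10^5 = 5.9262×10^5 km.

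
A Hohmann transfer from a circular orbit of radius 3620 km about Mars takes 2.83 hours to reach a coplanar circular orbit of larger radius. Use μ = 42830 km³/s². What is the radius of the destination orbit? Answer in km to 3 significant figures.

Transfer time t = 2.83 hours = 10188 s, and t = π√(a_t³/μ).
So a_t = (μ t²/π²)^(1/3) = (42830 × (10188)² / π²)^(1/3) = 7665.5 km.
Since a_t = (r₁ + r₂)/2, r₂ = 2a_t − r₁ = 2×7665.5 − 3620 = 11711 km.

r₂ = 11700 km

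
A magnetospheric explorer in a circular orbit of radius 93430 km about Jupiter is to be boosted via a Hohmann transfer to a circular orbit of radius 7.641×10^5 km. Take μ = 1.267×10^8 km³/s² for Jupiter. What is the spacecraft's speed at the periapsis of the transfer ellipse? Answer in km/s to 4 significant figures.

The Hohmann ellipse has a_t = (r₁ + r₂)/2 = 4.28765×10^5 km.
At periapsis, r = 93430 km.
Applying v² = μ(2/r − 1/a_t): v = 49.16 km/s.

v = 49.16 km/s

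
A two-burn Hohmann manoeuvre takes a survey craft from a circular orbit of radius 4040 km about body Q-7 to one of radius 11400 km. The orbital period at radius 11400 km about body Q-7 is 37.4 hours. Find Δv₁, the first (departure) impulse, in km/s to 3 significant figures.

Δv₁ = 0.192 km/s

From Kepler's third law T² = 4π²r³/μ at r = 11400 km, T = 37.4 hours = 37.4 × 3600 s = 1.3464×10^5 s: μ = 4π²r³/T² = 3226.46 km³/s².
The Hohmann ellipse has a_t = (r₁ + r₂)/2 = 7720 km.
Circular speed at r = 4040 km: v_c = √(μ/r) = 0.8937 km/s.
Transfer-orbit speed at the same r (vis-viva, a = a_t): v_t = √[μ(2/r − 1/a_t)] = 1.086 km/s.
Δv₁ = |v_t − v_c| = |1.086 − 0.8937| = 0.1923 km/s.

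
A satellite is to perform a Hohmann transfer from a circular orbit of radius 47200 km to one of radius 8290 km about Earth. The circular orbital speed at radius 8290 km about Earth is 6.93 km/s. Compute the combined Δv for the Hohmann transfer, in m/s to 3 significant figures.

From the circular-orbit relation v² = μ/r at r = 8290 km: μ = v²r = (6.93)² × 8290 = 3.98126×10^5 km³/s².
The Hohmann ellipse has a_t = (r₁ + r₂)/2 = 27745 km.
Circular speed at r₁: v₁ = √(μ/r₁) = √(3.98126×10^5/47200) = 2.9043 km/s.
Transfer-orbit speed at r₁ (vis-viva): v_a = √[μ(2/r₁ − 1/a_t)] = 1.5875 km/s.
First burn Δv₁ = |v_a − v₁| = 1.317 km/s.
Circular speed at r₂: v₂ = √(μ/r₂) = 6.930 km/s.
Transfer-orbit speed at r₂: v_p = √[μ(2/r₂ − 1/a_t)] = 9.039 km/s.
Second burn Δv₂ = |v₂ − v_p| = 2.109 km/s.
Δv = Δv₁ + Δv₂ = 1.317 + 2.109 = 3.426 km/s.

Δv = 3430 m/s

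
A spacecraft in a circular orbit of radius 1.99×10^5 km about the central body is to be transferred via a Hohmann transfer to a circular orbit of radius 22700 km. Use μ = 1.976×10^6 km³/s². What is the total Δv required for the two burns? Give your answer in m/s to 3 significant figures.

Δv = 4900 m/s

Semi-major axis of the transfer orbit: a_t = (1.990×10^5 + 22700)/2 = 1.1085×10^5 km.
Circular speed at r₁: v₁ = √(μ/r₁) = √(1.976×10^6/1.990×10^5) = 3.151 km/s.
Transfer-orbit speed at r₁ (vis-viva): v_a = √[μ(2/r₁ − 1/a_t)] = 1.426 km/s.
First burn Δv₁ = |v_a − v₁| = 1.725 km/s.
Circular speed at r₂: v₂ = √(μ/r₂) = 9.3300 km/s.
Transfer-orbit speed at r₂: v_p = √[μ(2/r₂ − 1/a_t)] = 12.501 km/s.
Second burn Δv₂ = |v₂ − v_p| = 3.171 km/s.
Total Δv = Δv₁ + Δv₂ = 4.896 km/s.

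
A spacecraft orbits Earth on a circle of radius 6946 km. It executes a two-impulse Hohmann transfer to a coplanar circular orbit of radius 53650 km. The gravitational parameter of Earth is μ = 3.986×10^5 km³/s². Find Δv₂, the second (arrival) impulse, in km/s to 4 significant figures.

Δv₂ = 1.421 km/s

Semi-major axis of the transfer orbit: a_t = (6946 + 53650)/2 = 30298 km.
Circular speed at r = 53650 km: v_c = √(μ/r) = 2.726 km/s.
Vis-viva on the transfer ellipse at r = 53650 km gives v_t = √[μ(2/r − 1/a_t)] = 1.305 km/s.
Δv₂ = |v_t − v_c| = |1.305 − 2.726| = 1.421 km/s.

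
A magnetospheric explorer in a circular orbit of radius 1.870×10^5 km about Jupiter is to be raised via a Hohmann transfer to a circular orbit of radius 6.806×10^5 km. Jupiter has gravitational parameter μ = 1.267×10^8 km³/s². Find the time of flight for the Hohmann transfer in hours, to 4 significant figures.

t = 22.15 hours

Semi-major axis of the transfer orbit: a_t = (1.870×10^5 + 6.806×10^5)/2 = 4.338×10^5 km.
Transfer time t = π√(a_t³/μ) = π√((4.338×10^5)³ / 1.267×10^8) = 79740 s.
Converting: 79740 s ÷ 3600 s/hour = 22.15 hours.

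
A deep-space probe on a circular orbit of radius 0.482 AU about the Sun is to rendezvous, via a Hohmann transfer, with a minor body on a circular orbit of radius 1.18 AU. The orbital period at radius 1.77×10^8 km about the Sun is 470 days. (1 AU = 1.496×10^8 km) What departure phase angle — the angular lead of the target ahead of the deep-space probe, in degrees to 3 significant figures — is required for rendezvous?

φ = 73.6°

From Kepler's third law T² = 4π²r³/μ at r = 1.77×10^8 km, T = 470 days = 470 × 86400 s = 4.0608×10^7 s: μ = 4π²r³/T² = 1.32757×10^11 km³/s².
In km: r₁ = 0.482 × 1.496×10^8 = 7.21072×10^7 km; r₂ = 1.18 × 1.496×10^8 = 1.76528×10^8 km.
The Hohmann ellipse has a_t = (r₁ + r₂)/2 = 1.243176×10^8 km.
The half-period of the transfer ellipse is t = π√(a_t³/μ) = 1.1951×10^7 s.
The target's mean motion on its circular orbit is ω₂ = √(μ/r₂³) = 1.5535×10^-7 rad/s.
Angle swept by the target during transfer: ω₂·t = 1.857 rad = 106.4°.
The deep-space probe traverses 180° on the transfer ellipse, so the target must lead by 180° − 106.4° = 73.6°.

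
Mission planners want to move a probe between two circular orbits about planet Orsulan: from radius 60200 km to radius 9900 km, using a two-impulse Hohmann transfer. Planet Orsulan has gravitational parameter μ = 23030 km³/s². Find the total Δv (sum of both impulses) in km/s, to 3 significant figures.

Δv = 0.763 km/s

Transfer-ellipse semi-major axis a_t = (r₁ + r₂)/2 = (60200 + 9900)/2 = 35050 km.
At r₁ the circular-orbit speed is v₁ = √(μ/r₁) = 0.6185 km/s.
On the transfer ellipse at r₁, vis-viva gives v_a = √[μ(2/r₁ − 1/a_t)] = 0.3287 km/s.
First burn Δv₁ = |v_a − v₁| = 0.2898 km/s.
Circular speed at r₂: v₂ = √(μ/r₂) = 1.5252 km/s.
Transfer-orbit speed at r₂: v_p = √[μ(2/r₂ − 1/a_t)] = 1.9989 km/s.
Second burn Δv₂ = |v₂ − v_p| = 0.4737 km/s.
Total Δv = Δv₁ + Δv₂ = 0.7635 km/s.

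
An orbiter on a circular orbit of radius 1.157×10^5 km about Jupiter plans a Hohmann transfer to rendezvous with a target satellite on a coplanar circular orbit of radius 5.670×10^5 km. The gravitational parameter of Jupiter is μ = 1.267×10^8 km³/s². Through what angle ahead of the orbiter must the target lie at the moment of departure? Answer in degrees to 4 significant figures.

The Hohmann ellipse has a_t = (r₁ + r₂)/2 = 3.4135×10^5 km.
Transfer time t = π√(a_t³/μ) = 55662 s.
Target angular speed ω₂ = √(μ/r₂³) = 2.6364×10^-5 rad/s.
Angle swept by the target during transfer: ω₂·t = 1.4675 rad = 84.08°.
Arrival is 180° from departure on the ellipse, so φ = 180° − 84.08° = 95.92°.

φ = 95.92°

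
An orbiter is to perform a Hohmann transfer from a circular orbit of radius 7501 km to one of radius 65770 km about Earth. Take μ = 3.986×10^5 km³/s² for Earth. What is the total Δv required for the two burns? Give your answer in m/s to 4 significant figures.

Δv = 3825 m/s

Transfer-ellipse semi-major axis a_t = (r₁ + r₂)/2 = (7501 + 65770)/2 = 36635.5 km.
Circular speed at r₁: v₁ = √(μ/r₁) = √(3.986×10^5/7501) = 7.28969 km/s.
Transfer-orbit speed at r₁ (v² = μ(2/r − 1/a)): v_p = √[μ(2/r₁ − 1/a_t)] = 9.76724 km/s.
First burn Δv₁ = |v_p − v₁| = 2.47755 km/s.
At r₂, v₂ = √(μ/r₂) = 2.46181 km/s.
Transfer-orbit speed at r₂: v_a = √[μ(2/r₂ − 1/a_t)] = 1.11394 km/s.
Second burn Δv₂ = |v₂ − v_a| = 1.34787 km/s.
Δv = Δv₁ + Δv₂ = 2.47755 + 1.34787 = 3.825 km/s.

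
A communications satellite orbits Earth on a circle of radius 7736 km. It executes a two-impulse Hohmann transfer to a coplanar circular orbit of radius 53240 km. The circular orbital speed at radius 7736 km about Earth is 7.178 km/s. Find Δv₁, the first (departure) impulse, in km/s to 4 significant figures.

Δv₁ = 2.307 km/s

From the circular-orbit relation v² = μ/r at r = 7736 km: μ = v²r = (7.178)² × 7736 = 3.98587×10^5 km³/s².
Transfer-ellipse semi-major axis a_t = (r₁ + r₂)/2 = (7736 + 53240)/2 = 30488 km.
On the circular orbit at r = 7736 km, v_c = √(μ/r) = 7.178 km/s.
Vis-viva on the transfer ellipse at r = 7736 km gives v_t = √[μ(2/r − 1/a_t)] = 9.485 km/s.
Δv₁ = |v_t − v_c| = |9.485 − 7.178| = 2.307 km/s.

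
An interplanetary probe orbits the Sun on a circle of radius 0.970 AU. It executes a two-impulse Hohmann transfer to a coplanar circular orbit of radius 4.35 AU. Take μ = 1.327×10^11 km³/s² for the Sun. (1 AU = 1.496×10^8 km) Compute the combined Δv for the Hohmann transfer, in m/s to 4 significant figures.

In km: r₁ = 0.970 × 1.496×10^8 = 1.45112×10^8 km; r₂ = 4.35 × 1.496×10^8 = 6.5076×10^8 km.
The Hohmann ellipse has a_t = (r₁ + r₂)/2 = 3.97936×10^8 km.
Circular speed at r₁: v₁ = √(μ/r₁) = √(1.327×10^11/1.45112×10^8) = 30.240 km/s.
Transfer-orbit speed at r₁ (vis-viva equation): v_p = √[μ(2/r₁ − 1/a_t)] = 38.671 km/s.
First burn Δv₁ = |v_p − v₁| = 8.431 km/s.
Circular speed at r₂: v₂ = √(μ/r₂) = 14.28 km/s.
Transfer-orbit speed at r₂: v_a = √[μ(2/r₂ − 1/a_t)] = 8.623 km/s.
Second burn Δv₂ = |v₂ − v_a| = 5.657 km/s.
Δv = Δv₁ + Δv₂ = 8.431 + 5.657 = 14.09 km/s.

Δv = 14090 m/s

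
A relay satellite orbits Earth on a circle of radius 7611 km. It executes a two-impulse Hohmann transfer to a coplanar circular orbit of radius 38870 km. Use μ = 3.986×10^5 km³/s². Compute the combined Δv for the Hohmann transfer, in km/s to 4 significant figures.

Δv = 3.492 km/s

The Hohmann ellipse has a_t = (r₁ + r₂)/2 = 23240.5 km.
At r₁ the circular-orbit speed is v₁ = √(μ/r₁) = 7.237 km/s.
On the transfer ellipse at r₁, vis-viva gives v_p = √[μ(2/r₁ − 1/a_t)] = 9.359 km/s.
First burn Δv₁ = |v_p − v₁| = 2.122 km/s.
Circular speed at r₂: v₂ = √(μ/r₂) = 3.2023 km/s.
Transfer-orbit speed at r₂: v_a = √[μ(2/r₂ − 1/a_t)] = 1.8326 km/s.
Second burn Δv₂ = |v₂ − v_a| = 1.370 km/s.
Total Δv = Δv₁ + Δv₂ = 3.492 km/s.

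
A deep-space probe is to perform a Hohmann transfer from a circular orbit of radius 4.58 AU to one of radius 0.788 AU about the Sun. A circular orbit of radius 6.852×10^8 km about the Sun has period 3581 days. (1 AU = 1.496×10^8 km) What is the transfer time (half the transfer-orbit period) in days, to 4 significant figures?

From Kepler's third law T² = 4π²r³/μ at r = 6.852×10^8 km, T = 3581 days = 3581 × 86400 s = 3.093984×10^8 s: μ = 4π²r³/T² = 1.32671×10^11 km³/s².
In km: r₁ = 4.58 × 1.496×10^8 = 6.85168×10^8 km; r₂ = 0.788 × 1.496×10^8 = 1.178848×10^8 km.
Semi-major axis of the transfer orbit: a_t = (6.85168×10^8 + 1.178848×10^8)/2 = 4.015264×10^8 km.
Half the transfer-orbit period gives t = π√(a_t³/μ) = 6.940×10^7 s.
Converting: 6.940×10^7 s ÷ 86400 s/day = 803.2 days.

t = 803.2 days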